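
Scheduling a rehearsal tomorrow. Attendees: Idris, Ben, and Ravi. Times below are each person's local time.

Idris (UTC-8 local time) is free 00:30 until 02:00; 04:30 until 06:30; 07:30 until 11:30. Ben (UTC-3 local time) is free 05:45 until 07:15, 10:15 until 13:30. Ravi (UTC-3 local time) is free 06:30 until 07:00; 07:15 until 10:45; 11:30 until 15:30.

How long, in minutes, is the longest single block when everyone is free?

60

Idris in UTC: 08:30-10:00, 12:30-14:30, 15:30-19:30 (add 8h to convert from UTC-8).
Ben in UTC: 08:45-10:15, 13:15-16:30 (add 3h to convert from UTC-3).
Ravi in UTC: 09:30-10:00, 10:15-13:45, 14:30-18:30 (add 3h to convert from UTC-3).
Idris ∩ Ben: 08:45-10:00, 13:15-14:30, 15:30-16:30.
Idris ∩ Ben ∩ Ravi: 09:30-10:00, 13:15-13:45, 15:30-16:30.
The longest is 15:30-16:30 at 60 minutes.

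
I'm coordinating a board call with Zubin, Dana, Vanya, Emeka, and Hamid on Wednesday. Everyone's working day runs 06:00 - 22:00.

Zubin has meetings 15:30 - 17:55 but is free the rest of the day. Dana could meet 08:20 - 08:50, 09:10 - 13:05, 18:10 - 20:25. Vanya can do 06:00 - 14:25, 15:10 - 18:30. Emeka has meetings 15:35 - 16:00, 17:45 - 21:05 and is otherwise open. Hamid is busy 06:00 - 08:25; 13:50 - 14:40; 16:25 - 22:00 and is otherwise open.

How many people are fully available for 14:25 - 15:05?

Zubin free: 06:00-15:30, 17:55-22:00 (invert busy blocks within the working day).
Dana free: 08:20-08:50, 09:10-13:05, 18:10-20:25.
Vanya free: 06:00-14:25, 15:10-18:30.
Emeka free: 06:00-15:35, 16:00-17:45, 21:05-22:00 (invert busy blocks within the working day).
Hamid free: 08:25-13:50, 14:40-16:25 (invert busy blocks within the working day).
Zubin and Emeka can make the full 14:25-15:05 slot — that's 2.

2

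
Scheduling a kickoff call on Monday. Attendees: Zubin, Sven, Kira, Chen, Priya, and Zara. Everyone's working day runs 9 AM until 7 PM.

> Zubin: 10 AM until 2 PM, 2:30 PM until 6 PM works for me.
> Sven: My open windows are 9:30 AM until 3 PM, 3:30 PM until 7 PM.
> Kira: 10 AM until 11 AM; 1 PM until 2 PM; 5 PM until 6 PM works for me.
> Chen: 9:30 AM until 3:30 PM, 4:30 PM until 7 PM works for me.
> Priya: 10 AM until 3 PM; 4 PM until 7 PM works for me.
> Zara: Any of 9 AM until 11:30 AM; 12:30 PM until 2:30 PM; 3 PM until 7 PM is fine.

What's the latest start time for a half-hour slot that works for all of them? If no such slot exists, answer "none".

Zubin ∩ Sven: 10:00-14:00, 14:30-15:00, 15:30-18:00.
Zubin ∩ Sven ∩ Kira: 10:00-11:00, 13:00-14:00, 17:00-18:00.
Zubin ∩ Sven ∩ Kira ∩ Chen: 10:00-11:00, 13:00-14:00, 17:00-18:00.
Zubin ∩ Sven ∩ Kira ∩ Chen ∩ Priya: 10:00-11:00, 13:00-14:00, 17:00-18:00.
Zubin ∩ Sven ∩ Kira ∩ Chen ∩ Priya ∩ Zara: 10:00-11:00, 13:00-14:00, 17:00-18:00.
So the common availability across everyone is 10:00-11:00, 13:00-14:00, 17:00-18:00.
The last common window of at least 30 minutes is 17:00-18:00; a 30-minute meeting can start as late as 17:30 and still end by 18:00.

17:30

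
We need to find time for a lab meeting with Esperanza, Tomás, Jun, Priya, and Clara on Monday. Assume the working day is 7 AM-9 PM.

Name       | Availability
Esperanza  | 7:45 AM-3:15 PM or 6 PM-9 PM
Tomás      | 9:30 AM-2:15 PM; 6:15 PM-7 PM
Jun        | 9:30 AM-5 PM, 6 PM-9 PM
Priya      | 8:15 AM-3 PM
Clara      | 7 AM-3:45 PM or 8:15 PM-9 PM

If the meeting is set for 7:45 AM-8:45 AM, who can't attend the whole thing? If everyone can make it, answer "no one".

Esperanza: free for 07:45-08:45. Tomás: not fully free for 07:45-08:45. Jun: not fully free for 07:45-08:45. Priya: not fully free for 07:45-08:45. Clara: free for 07:45-08:45.

Jun, Priya, Tomás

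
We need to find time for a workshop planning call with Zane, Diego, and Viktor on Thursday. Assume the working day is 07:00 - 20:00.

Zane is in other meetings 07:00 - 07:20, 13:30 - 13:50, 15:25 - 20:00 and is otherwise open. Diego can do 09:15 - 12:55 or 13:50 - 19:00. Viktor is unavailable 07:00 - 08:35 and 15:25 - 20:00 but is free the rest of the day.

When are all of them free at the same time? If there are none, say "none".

Zane free: 07:20-13:30, 13:50-15:25 (invert busy blocks within the working day).
Diego free: 09:15-12:55, 13:50-19:00.
Viktor free: 08:35-15:25 (invert busy blocks within the working day).
Zane ∩ Diego: 09:15-12:55, 13:50-15:25.
Zane ∩ Diego ∩ Viktor: 09:15-12:55, 13:50-15:25.
Those are the intersection windows.

09:15-12:55, 13:50-15:25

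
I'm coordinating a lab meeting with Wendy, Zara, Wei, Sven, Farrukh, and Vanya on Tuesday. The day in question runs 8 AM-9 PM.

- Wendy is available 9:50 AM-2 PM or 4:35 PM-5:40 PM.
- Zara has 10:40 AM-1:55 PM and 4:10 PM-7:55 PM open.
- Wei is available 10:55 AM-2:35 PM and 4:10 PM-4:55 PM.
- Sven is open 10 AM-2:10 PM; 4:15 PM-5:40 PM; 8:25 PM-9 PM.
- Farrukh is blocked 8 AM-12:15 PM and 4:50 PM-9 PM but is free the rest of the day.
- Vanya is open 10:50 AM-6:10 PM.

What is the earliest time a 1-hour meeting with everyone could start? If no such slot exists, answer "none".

12:15

Wendy free: 09:50-14:00, 16:35-17:40.
Zara free: 10:40-13:55, 16:10-19:55.
Wei free: 10:55-14:35, 16:10-16:55.
Sven free: 10:00-14:10, 16:15-17:40, 20:25-21:00.
Farrukh free: 12:15-16:50 (invert busy blocks within the working day).
Vanya free: 10:50-18:10.
Wendy ∩ Zara: 10:40-13:55, 16:35-17:40.
Wendy ∩ Zara ∩ Wei: 10:55-13:55, 16:35-16:55.
Wendy ∩ Zara ∩ Wei ∩ Sven: 10:55-13:55, 16:35-16:55.
Wendy ∩ Zara ∩ Wei ∩ Sven ∩ Farrukh: 12:15-13:55, 16:35-16:50.
Wendy ∩ Zara ∩ Wei ∩ Sven ∩ Farrukh ∩ Vanya: 12:15-13:55, 16:35-16:50.
The first common window of at least 60 minutes is 12:15-13:55, so the earliest start is 12:15.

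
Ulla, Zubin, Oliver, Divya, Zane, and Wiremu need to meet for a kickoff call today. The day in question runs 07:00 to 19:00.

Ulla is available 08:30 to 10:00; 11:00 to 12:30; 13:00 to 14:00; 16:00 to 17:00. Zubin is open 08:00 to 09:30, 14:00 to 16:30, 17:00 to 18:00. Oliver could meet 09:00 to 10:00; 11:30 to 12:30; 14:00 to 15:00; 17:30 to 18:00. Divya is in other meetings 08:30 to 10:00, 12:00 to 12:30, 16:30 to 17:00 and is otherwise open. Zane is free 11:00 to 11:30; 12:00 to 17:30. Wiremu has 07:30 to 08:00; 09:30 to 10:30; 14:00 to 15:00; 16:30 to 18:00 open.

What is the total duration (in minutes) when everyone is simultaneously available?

0

Ulla free: 08:30-10:00, 11:00-12:30, 13:00-14:00, 16:00-17:00.
Zubin free: 08:00-09:30, 14:00-16:30, 17:00-18:00.
Oliver free: 09:00-10:00, 11:30-12:30, 14:00-15:00, 17:30-18:00.
Divya free: 07:00-08:30, 10:00-12:00, 12:30-16:30, 17:00-19:00 (invert busy blocks within the working day).
Zane free: 11:00-11:30, 12:00-17:30.
Wiremu free: 07:30-08:00, 09:30-10:30, 14:00-15:00, 16:30-18:00.
Ulla ∩ Zubin: 08:30-09:30, 16:00-16:30.
Ulla ∩ Zubin ∩ Oliver: 09:00-09:30.
Ulla ∩ Zubin ∩ Oliver ∩ Divya: ∅.
Ulla ∩ Zubin ∩ Oliver ∩ Divya ∩ Zane: ∅.
Ulla ∩ Zubin ∩ Oliver ∩ Divya ∩ Zane ∩ Wiremu: ∅.
There is no time when everyone is free.
There is no common window, so the total is 0 minutes.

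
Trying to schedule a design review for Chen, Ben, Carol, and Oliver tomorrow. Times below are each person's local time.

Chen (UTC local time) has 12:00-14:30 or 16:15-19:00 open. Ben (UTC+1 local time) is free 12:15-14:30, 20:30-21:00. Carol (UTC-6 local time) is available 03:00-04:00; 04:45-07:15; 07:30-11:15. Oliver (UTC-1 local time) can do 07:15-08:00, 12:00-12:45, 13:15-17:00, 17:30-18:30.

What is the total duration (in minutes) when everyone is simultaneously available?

15

Chen in UTC: 12:00-14:30, 16:15-19:00.
Ben in UTC: 11:15-13:30, 19:30-20:00 (subtract 1h to convert from UTC+1).
Carol in UTC: 09:00-10:00, 10:45-13:15, 13:30-17:15 (add 6h to convert from UTC-6).
Oliver in UTC: 08:15-09:00, 13:00-13:45, 14:15-18:00, 18:30-19:30 (add 1h to convert from UTC-1).
Chen ∩ Ben: 12:00-13:30.
Chen ∩ Ben ∩ Carol: 12:00-13:15.
Chen ∩ Ben ∩ Carol ∩ Oliver: 13:00-13:15.
That's a single block of 15 minutes.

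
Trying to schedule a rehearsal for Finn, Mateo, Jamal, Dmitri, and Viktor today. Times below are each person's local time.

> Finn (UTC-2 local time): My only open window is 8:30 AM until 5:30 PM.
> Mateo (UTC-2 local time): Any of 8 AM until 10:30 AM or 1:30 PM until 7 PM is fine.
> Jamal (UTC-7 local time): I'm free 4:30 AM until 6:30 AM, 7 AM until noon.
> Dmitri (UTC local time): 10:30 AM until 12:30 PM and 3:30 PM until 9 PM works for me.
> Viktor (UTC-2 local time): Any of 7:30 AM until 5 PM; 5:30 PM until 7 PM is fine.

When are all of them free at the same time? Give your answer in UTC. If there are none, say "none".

Finn in UTC: 10:30-19:30 (add 2h to convert from UTC-2).
Mateo in UTC: 10:00-12:30, 15:30-21:00 (add 2h to convert from UTC-2).
Jamal in UTC: 11:30-13:30, 14:00-19:00 (add 7h to convert from UTC-7).
Dmitri in UTC: 10:30-12:30, 15:30-21:00.
Viktor in UTC: 09:30-19:00, 19:30-21:00 (add 2h to convert from UTC-2).
Finn ∩ Mateo: 10:30-12:30, 15:30-19:30.
Finn ∩ Mateo ∩ Jamal: 11:30-12:30, 15:30-19:00.
Finn ∩ Mateo ∩ Jamal ∩ Dmitri: 11:30-12:30, 15:30-19:00.
Finn ∩ Mateo ∩ Jamal ∩ Dmitri ∩ Viktor: 11:30-12:30, 15:30-19:00.

11:30-12:30, 15:30-19:00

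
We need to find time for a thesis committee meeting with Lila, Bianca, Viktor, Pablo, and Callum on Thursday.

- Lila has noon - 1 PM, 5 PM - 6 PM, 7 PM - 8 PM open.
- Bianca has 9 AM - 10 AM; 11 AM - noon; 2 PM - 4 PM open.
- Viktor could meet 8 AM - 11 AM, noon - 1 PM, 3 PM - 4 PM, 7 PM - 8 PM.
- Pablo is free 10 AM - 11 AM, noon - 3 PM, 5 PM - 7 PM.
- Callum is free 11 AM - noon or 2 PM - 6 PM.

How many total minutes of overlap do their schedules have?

Lila ∩ Bianca: ∅.
Lila ∩ Bianca ∩ Viktor: ∅.
Lila ∩ Bianca ∩ Viktor ∩ Pablo: ∅.
Lila ∩ Bianca ∩ Viktor ∩ Pablo ∩ Callum: ∅.
There is no time when everyone is free.
There is no common window, so the total is 0 minutes.

0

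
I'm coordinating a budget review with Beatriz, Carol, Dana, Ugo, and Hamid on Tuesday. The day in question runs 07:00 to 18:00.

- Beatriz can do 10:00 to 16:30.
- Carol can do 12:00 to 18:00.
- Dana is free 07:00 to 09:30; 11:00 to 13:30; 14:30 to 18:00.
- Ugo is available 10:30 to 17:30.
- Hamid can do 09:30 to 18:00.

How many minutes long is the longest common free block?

120

Beatriz ∩ Carol: 12:00-16:30.
Beatriz ∩ Carol ∩ Dana: 12:00-13:30, 14:30-16:30.
Beatriz ∩ Carol ∩ Dana ∩ Ugo: 12:00-13:30, 14:30-16:30.
Beatriz ∩ Carol ∩ Dana ∩ Ugo ∩ Hamid: 12:00-13:30, 14:30-16:30.
The longest is 14:30-16:30 at 120 minutes.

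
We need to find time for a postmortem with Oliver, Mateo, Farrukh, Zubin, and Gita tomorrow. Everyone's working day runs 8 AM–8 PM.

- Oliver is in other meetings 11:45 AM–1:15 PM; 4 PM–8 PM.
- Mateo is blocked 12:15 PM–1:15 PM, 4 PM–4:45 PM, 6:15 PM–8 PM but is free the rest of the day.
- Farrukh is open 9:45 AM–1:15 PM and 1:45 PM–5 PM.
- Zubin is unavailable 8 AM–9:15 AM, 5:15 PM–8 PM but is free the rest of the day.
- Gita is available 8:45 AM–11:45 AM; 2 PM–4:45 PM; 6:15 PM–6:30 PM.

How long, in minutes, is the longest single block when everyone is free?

120

Oliver free: 08:00-11:45, 13:15-16:00 (invert busy blocks within the working day).
Mateo free: 08:00-12:15, 13:15-16:00, 16:45-18:15 (invert busy blocks within the working day).
Farrukh free: 09:45-13:15, 13:45-17:00.
Zubin free: 09:15-17:15 (invert busy blocks within the working day).
Gita free: 08:45-11:45, 14:00-16:45, 18:15-18:30.
Oliver ∩ Mateo: 08:00-11:45, 13:15-16:00.
Oliver ∩ Mateo ∩ Farrukh: 09:45-11:45, 13:45-16:00.
Oliver ∩ Mateo ∩ Farrukh ∩ Zubin: 09:45-11:45, 13:45-16:00.
Oliver ∩ Mateo ∩ Farrukh ∩ Zubin ∩ Gita: 09:45-11:45, 14:00-16:00.
The longest is 09:45-11:45 at 120 minutes.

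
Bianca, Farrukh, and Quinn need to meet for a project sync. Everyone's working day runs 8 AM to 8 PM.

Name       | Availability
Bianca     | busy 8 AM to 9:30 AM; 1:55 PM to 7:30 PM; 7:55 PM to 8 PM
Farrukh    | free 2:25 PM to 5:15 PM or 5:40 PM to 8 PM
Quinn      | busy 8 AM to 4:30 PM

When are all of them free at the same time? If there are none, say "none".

19:30-19:55

Bianca free: 09:30-13:55, 19:30-19:55 (invert busy blocks within the working day).
Farrukh free: 14:25-17:15, 17:40-20:00.
Quinn free: 16:30-20:00 (invert busy blocks within the working day).
Bianca ∩ Farrukh: 19:30-19:55.
Bianca ∩ Farrukh ∩ Quinn: 19:30-19:55.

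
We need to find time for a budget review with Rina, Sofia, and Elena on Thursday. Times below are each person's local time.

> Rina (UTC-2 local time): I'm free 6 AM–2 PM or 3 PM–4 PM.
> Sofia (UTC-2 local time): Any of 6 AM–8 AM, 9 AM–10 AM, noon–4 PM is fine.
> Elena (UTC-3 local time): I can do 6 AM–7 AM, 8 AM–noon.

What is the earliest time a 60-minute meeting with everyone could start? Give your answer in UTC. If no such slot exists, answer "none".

Rina in UTC: 08:00-16:00, 17:00-18:00 (add 2h to convert from UTC-2).
Sofia in UTC: 08:00-10:00, 11:00-12:00, 14:00-18:00 (add 2h to convert from UTC-2).
Elena in UTC: 09:00-10:00, 11:00-15:00 (add 3h to convert from UTC-3).
Rina ∩ Sofia: 08:00-10:00, 11:00-12:00, 14:00-16:00, 17:00-18:00.
Rina ∩ Sofia ∩ Elena: 09:00-10:00, 11:00-12:00, 14:00-15:00.
So the common availability across everyone is 09:00-10:00, 11:00-12:00, 14:00-15:00.
The first common window of at least 60 minutes is 09:00-10:00, so the earliest start is 09:00.

09:00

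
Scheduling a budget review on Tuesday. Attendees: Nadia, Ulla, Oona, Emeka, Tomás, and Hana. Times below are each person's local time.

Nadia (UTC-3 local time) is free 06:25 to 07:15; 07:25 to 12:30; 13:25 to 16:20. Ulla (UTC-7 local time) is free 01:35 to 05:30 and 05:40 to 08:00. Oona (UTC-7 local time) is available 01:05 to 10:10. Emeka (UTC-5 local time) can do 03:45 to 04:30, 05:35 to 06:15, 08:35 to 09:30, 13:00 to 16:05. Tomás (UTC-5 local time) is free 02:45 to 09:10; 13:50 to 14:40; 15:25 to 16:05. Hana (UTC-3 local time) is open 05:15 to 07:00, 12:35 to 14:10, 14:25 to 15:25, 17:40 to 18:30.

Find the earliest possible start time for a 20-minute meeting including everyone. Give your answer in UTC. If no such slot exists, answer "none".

none

Nadia in UTC: 09:25-10:15, 10:25-15:30, 16:25-19:20 (add 3h to convert from UTC-3).
Ulla in UTC: 08:35-12:30, 12:40-15:00 (add 7h to convert from UTC-7).
Oona in UTC: 08:05-17:10 (add 7h to convert from UTC-7).
Emeka in UTC: 08:45-09:30, 10:35-11:15, 13:35-14:30, 18:00-21:05 (add 5h to convert from UTC-5).
Tomás in UTC: 07:45-14:10, 18:50-19:40, 20:25-21:05 (add 5h to convert from UTC-5).
Hana in UTC: 08:15-10:00, 15:35-17:10, 17:25-18:25, 20:40-21:30 (add 3h to convert from UTC-3).
Nadia ∩ Ulla: 09:25-10:15, 10:25-12:30, 12:40-15:00.
Nadia ∩ Ulla ∩ Oona: 09:25-10:15, 10:25-12:30, 12:40-15:00.
Nadia ∩ Ulla ∩ Oona ∩ Emeka: 09:25-09:30, 10:35-11:15, 13:35-14:30.
Nadia ∩ Ulla ∩ Oona ∩ Emeka ∩ Tomás: 09:25-09:30, 10:35-11:15, 13:35-14:10.
Nadia ∩ Ulla ∩ Oona ∩ Emeka ∩ Tomás ∩ Hana: 09:25-09:30.
Those are the intersection windows.
No common window is at least 20 minutes long.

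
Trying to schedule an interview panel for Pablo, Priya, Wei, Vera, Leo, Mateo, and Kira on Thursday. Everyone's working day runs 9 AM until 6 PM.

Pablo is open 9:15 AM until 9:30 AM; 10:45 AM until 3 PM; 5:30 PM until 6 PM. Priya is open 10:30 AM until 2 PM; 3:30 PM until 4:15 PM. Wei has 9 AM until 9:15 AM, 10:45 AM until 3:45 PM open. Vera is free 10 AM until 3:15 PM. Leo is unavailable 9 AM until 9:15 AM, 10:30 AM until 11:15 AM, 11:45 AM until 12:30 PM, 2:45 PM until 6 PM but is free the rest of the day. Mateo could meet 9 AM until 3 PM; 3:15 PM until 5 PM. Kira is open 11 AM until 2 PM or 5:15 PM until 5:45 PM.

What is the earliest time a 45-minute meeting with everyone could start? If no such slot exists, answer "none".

Pablo free: 09:15-09:30, 10:45-15:00, 17:30-18:00.
Priya free: 10:30-14:00, 15:30-16:15.
Wei free: 09:00-09:15, 10:45-15:45.
Vera free: 10:00-15:15.
Leo free: 09:15-10:30, 11:15-11:45, 12:30-14:45 (invert busy blocks within the working day).
Mateo free: 09:00-15:00, 15:15-17:00.
Kira free: 11:00-14:00, 17:15-17:45.
Pablo ∩ Priya: 10:45-14:00.
Pablo ∩ Priya ∩ Wei: 10:45-14:00.
Pablo ∩ Priya ∩ Wei ∩ Vera: 10:45-14:00.
Pablo ∩ Priya ∩ Wei ∩ Vera ∩ Leo: 11:15-11:45, 12:30-14:00.
Pablo ∩ Priya ∩ Wei ∩ Vera ∩ Leo ∩ Mateo: 11:15-11:45, 12:30-14:00.
Pablo ∩ Priya ∩ Wei ∩ Vera ∩ Leo ∩ Mateo ∩ Kira: 11:15-11:45, 12:30-14:00.
Those are the intersection windows.
The first common window of at least 45 minutes is 12:30-14:00, so the earliest start is 12:30.

12:30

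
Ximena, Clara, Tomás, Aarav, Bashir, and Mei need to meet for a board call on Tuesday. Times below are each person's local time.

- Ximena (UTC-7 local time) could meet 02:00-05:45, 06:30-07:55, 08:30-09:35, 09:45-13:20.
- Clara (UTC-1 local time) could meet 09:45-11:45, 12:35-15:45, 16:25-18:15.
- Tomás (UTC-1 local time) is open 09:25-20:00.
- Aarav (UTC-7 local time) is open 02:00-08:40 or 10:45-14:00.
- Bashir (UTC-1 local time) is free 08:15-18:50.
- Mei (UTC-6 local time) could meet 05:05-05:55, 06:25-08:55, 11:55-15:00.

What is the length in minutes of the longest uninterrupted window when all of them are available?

80

Ximena in UTC: 09:00-12:45, 13:30-14:55, 15:30-16:35, 16:45-20:20 (add 7h to convert from UTC-7).
Clara in UTC: 10:45-12:45, 13:35-16:45, 17:25-19:15 (add 1h to convert from UTC-1).
Tomás in UTC: 10:25-21:00 (add 1h to convert from UTC-1).
Aarav in UTC: 09:00-15:40, 17:45-21:00 (add 7h to convert from UTC-7).
Bashir in UTC: 09:15-19:50 (add 1h to convert from UTC-1).
Mei in UTC: 11:05-11:55, 12:25-14:55, 17:55-21:00 (add 6h to convert from UTC-6).
Ximena ∩ Clara: 10:45-12:45, 13:35-14:55, 15:30-16:35, 17:25-19:15.
Ximena ∩ Clara ∩ Tomás: 10:45-12:45, 13:35-14:55, 15:30-16:35, 17:25-19:15.
Ximena ∩ Clara ∩ Tomás ∩ Aarav: 10:45-12:45, 13:35-14:55, 15:30-15:40, 17:45-19:15.
Ximena ∩ Clara ∩ Tomás ∩ Aarav ∩ Bashir: 10:45-12:45, 13:35-14:55, 15:30-15:40, 17:45-19:15.
Ximena ∩ Clara ∩ Tomás ∩ Aarav ∩ Bashir ∩ Mei: 11:05-11:55, 12:25-12:45, 13:35-14:55, 17:55-19:15.
So the common availability across everyone is 11:05-11:55, 12:25-12:45, 13:35-14:55, 17:55-19:15.
The longest is 13:35-14:55 at 80 minutes.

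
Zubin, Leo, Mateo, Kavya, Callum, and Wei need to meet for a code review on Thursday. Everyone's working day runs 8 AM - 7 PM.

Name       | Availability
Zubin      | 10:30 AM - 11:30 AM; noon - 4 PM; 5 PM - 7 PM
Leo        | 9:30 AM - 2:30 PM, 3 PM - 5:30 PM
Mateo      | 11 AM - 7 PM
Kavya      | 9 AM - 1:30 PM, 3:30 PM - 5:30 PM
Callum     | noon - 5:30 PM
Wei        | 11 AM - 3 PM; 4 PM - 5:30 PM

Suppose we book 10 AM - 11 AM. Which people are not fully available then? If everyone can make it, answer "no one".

Callum, Mateo, Wei, Zubin

Zubin: not fully free for 10:00-11:00. Leo: free for 10:00-11:00. Mateo: not fully free for 10:00-11:00. Kavya: free for 10:00-11:00. Callum: not fully free for 10:00-11:00. Wei: not fully free for 10:00-11:00.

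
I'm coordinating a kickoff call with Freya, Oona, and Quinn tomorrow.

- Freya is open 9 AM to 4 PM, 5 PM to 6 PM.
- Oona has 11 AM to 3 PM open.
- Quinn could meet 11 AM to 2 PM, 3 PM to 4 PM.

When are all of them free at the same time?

Freya ∩ Oona: 11:00-15:00.
Freya ∩ Oona ∩ Quinn: 11:00-14:00.

11:00-14:00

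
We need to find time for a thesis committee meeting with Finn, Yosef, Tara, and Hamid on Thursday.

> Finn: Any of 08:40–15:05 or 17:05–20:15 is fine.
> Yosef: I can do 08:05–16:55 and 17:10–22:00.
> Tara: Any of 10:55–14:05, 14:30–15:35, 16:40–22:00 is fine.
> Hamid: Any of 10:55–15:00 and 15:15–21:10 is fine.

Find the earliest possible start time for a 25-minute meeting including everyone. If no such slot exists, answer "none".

Finn ∩ Yosef: 08:40-15:05, 17:10-20:15.
Finn ∩ Yosef ∩ Tara: 10:55-14:05, 14:30-15:05, 17:10-20:15.
Finn ∩ Yosef ∩ Tara ∩ Hamid: 10:55-14:05, 14:30-15:00, 17:10-20:15.
Those are the intersection windows.
The first common window of at least 25 minutes is 10:55-14:05, so the earliest start is 10:55.

10:55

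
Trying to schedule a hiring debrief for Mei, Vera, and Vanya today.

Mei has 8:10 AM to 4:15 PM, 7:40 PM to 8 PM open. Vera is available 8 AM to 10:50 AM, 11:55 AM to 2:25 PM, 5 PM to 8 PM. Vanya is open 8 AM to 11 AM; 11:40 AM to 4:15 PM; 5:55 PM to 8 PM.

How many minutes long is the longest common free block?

160

Mei ∩ Vera: 08:10-10:50, 11:55-14:25, 19:40-20:00.
Mei ∩ Vera ∩ Vanya: 08:10-10:50, 11:55-14:25, 19:40-20:00.
Those are the intersection windows.
The longest is 08:10-10:50 at 160 minutes.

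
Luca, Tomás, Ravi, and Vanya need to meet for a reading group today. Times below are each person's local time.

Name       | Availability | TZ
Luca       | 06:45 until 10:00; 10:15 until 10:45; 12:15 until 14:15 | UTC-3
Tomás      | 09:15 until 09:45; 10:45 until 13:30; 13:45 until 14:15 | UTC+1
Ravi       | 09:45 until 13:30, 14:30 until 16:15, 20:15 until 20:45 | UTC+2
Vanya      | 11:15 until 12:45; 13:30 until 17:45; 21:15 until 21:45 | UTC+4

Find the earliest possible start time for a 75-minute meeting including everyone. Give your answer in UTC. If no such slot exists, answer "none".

Luca in UTC: 09:45-13:00, 13:15-13:45, 15:15-17:15 (add 3h to convert from UTC-3).
Tomás in UTC: 08:15-08:45, 09:45-12:30, 12:45-13:15 (subtract 1h to convert from UTC+1).
Ravi in UTC: 07:45-11:30, 12:30-14:15, 18:15-18:45 (subtract 2h to convert from UTC+2).
Vanya in UTC: 07:15-08:45, 09:30-13:45, 17:15-17:45 (subtract 4h to convert from UTC+4).
Luca ∩ Tomás: 09:45-12:30, 12:45-13:00.
Luca ∩ Tomás ∩ Ravi: 09:45-11:30, 12:45-13:00.
Luca ∩ Tomás ∩ Ravi ∩ Vanya: 09:45-11:30, 12:45-13:00.
So the common availability across everyone is 09:45-11:30, 12:45-13:00.
The first common window of at least 75 minutes is 09:45-11:30, so the earliest start is 09:45.

09:45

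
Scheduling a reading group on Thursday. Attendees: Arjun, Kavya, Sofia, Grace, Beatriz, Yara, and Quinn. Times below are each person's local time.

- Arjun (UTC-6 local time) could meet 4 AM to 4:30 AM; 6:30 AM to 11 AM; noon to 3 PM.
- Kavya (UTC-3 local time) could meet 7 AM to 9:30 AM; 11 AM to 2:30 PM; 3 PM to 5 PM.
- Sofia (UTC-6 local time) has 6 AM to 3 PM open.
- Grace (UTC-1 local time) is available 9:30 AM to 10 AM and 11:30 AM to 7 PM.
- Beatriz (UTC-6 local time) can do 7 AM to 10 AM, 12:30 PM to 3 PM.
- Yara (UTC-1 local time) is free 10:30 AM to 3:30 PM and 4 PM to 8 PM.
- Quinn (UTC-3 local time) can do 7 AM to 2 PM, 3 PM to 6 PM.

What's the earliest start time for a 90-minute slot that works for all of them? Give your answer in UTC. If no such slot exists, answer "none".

14:00

Arjun in UTC: 10:00-10:30, 12:30-17:00, 18:00-21:00 (add 6h to convert from UTC-6).
Kavya in UTC: 10:00-12:30, 14:00-17:30, 18:00-20:00 (add 3h to convert from UTC-3).
Sofia in UTC: 12:00-21:00 (add 6h to convert from UTC-6).
Grace in UTC: 10:30-11:00, 12:30-20:00 (add 1h to convert from UTC-1).
Beatriz in UTC: 13:00-16:00, 18:30-21:00 (add 6h to convert from UTC-6).
Yara in UTC: 11:30-16:30, 17:00-21:00 (add 1h to convert from UTC-1).
Quinn in UTC: 10:00-17:00, 18:00-21:00 (add 3h to convert from UTC-3).
Arjun ∩ Kavya: 10:00-10:30, 14:00-17:00, 18:00-20:00.
Arjun ∩ Kavya ∩ Sofia: 14:00-17:00, 18:00-20:00.
Arjun ∩ Kavya ∩ Sofia ∩ Grace: 14:00-17:00, 18:00-20:00.
Arjun ∩ Kavya ∩ Sofia ∩ Grace ∩ Beatriz: 14:00-16:00, 18:30-20:00.
Arjun ∩ Kavya ∩ Sofia ∩ Grace ∩ Beatriz ∩ Yara: 14:00-16:00, 18:30-20:00.
Arjun ∩ Kavya ∩ Sofia ∩ Grace ∩ Beatriz ∩ Yara ∩ Quinn: 14:00-16:00, 18:30-20:00.
Those are the intersection windows.
The first common window of at least 90 minutes is 14:00-16:00, so the earliest start is 14:00.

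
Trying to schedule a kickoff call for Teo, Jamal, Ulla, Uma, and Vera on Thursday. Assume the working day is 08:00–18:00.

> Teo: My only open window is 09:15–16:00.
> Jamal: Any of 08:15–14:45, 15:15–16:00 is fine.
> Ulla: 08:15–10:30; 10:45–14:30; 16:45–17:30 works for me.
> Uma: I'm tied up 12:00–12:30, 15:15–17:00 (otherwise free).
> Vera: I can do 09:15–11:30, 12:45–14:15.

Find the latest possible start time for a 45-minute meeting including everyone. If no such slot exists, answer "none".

13:30

Teo free: 09:15-16:00.
Jamal free: 08:15-14:45, 15:15-16:00.
Ulla free: 08:15-10:30, 10:45-14:30, 16:45-17:30.
Uma free: 08:00-12:00, 12:30-15:15, 17:00-18:00 (invert busy blocks within the working day).
Vera free: 09:15-11:30, 12:45-14:15.
Teo ∩ Jamal: 09:15-14:45, 15:15-16:00.
Teo ∩ Jamal ∩ Ulla: 09:15-10:30, 10:45-14:30.
Teo ∩ Jamal ∩ Ulla ∩ Uma: 09:15-10:30, 10:45-12:00, 12:30-14:30.
Teo ∩ Jamal ∩ Ulla ∩ Uma ∩ Vera: 09:15-10:30, 10:45-11:30, 12:45-14:15.
Those are the intersection windows.
The last common window of at least 45 minutes is 12:45-14:15; a 45-minute meeting can start as late as 13:30 and still end by 14:15.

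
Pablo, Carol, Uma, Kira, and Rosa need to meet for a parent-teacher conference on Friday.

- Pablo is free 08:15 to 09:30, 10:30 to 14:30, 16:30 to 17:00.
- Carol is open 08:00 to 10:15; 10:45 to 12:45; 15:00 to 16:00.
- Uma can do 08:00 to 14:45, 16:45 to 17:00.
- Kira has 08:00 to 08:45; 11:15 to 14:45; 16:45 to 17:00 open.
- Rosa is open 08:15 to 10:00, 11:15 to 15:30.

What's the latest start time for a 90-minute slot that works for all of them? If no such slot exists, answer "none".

11:15

Pablo ∩ Carol: 08:15-09:30, 10:45-12:45.
Pablo ∩ Carol ∩ Uma: 08:15-09:30, 10:45-12:45.
Pablo ∩ Carol ∩ Uma ∩ Kira: 08:15-08:45, 11:15-12:45.
Pablo ∩ Carol ∩ Uma ∩ Kira ∩ Rosa: 08:15-08:45, 11:15-12:45.
The last common window of at least 90 minutes is 11:15-12:45; a 90-minute meeting can start as late as 11:15 and still end by 12:45.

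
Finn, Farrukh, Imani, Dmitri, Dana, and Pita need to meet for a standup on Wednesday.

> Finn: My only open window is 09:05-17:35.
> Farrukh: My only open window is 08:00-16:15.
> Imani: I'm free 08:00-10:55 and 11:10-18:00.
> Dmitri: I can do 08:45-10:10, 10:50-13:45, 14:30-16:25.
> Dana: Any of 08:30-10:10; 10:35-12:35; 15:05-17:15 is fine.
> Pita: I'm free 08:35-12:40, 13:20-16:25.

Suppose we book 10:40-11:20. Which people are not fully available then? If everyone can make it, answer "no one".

Finn: free for 10:40-11:20. Farrukh: free for 10:40-11:20. Imani: not fully free for 10:40-11:20. Dmitri: not fully free for 10:40-11:20. Dana: free for 10:40-11:20. Pita: free for 10:40-11:20.

Dmitri, Imani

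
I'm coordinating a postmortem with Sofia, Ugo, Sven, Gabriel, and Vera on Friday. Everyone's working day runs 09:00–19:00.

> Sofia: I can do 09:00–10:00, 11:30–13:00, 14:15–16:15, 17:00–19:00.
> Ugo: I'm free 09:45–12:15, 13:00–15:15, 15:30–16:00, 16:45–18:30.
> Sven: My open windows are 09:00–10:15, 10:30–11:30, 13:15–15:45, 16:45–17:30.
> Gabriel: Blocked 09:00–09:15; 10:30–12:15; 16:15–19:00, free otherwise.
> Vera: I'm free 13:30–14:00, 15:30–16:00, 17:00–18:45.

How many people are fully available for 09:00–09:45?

Sofia free: 09:00-10:00, 11:30-13:00, 14:15-16:15, 17:00-19:00.
Ugo free: 09:45-12:15, 13:00-15:15, 15:30-16:00, 16:45-18:30.
Sven free: 09:00-10:15, 10:30-11:30, 13:15-15:45, 16:45-17:30.
Gabriel free: 09:15-10:30, 12:15-16:15 (invert busy blocks within the working day).
Vera free: 13:30-14:00, 15:30-16:00, 17:00-18:45.
Sofia and Sven can make the full 09:00-09:45 slot — that's 2.

2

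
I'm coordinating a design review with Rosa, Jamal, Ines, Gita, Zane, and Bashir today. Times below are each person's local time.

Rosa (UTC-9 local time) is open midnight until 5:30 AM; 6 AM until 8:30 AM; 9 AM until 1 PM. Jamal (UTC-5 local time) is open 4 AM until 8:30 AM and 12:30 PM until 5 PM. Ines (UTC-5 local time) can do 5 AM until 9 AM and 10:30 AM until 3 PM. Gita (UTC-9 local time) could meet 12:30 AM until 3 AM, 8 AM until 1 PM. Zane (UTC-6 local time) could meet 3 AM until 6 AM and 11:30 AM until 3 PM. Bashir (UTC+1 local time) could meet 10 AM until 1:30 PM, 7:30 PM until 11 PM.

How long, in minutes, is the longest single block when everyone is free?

Rosa in UTC: 09:00-14:30, 15:00-17:30, 18:00-22:00 (add 9h to convert from UTC-9).
Jamal in UTC: 09:00-13:30, 17:30-22:00 (add 5h to convert from UTC-5).
Ines in UTC: 10:00-14:00, 15:30-20:00 (add 5h to convert from UTC-5).
Gita in UTC: 09:30-12:00, 17:00-22:00 (add 9h to convert from UTC-9).
Zane in UTC: 09:00-12:00, 17:30-21:00 (add 6h to convert from UTC-6).
Bashir in UTC: 09:00-12:30, 18:30-22:00 (subtract 1h to convert from UTC+1).
Rosa ∩ Jamal: 09:00-13:30, 18:00-22:00.
Rosa ∩ Jamal ∩ Ines: 10:00-13:30, 18:00-20:00.
Rosa ∩ Jamal ∩ Ines ∩ Gita: 10:00-12:00, 18:00-20:00.
Rosa ∩ Jamal ∩ Ines ∩ Gita ∩ Zane: 10:00-12:00, 18:00-20:00.
Rosa ∩ Jamal ∩ Ines ∩ Gita ∩ Zane ∩ Bashir: 10:00-12:00, 18:30-20:00.
The longest is 10:00-12:00 at 120 minutes.

120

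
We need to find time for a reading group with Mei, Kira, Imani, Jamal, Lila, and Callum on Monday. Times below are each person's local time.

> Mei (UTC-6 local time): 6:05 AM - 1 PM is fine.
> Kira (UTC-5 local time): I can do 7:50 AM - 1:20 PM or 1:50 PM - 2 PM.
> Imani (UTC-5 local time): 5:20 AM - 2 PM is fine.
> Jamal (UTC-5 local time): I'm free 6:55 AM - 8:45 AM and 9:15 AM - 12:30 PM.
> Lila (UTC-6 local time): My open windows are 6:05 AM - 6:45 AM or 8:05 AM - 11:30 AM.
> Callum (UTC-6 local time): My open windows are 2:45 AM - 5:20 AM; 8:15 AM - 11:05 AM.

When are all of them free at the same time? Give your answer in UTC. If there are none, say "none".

Mei in UTC: 12:05-19:00 (add 6h to convert from UTC-6).
Kira in UTC: 12:50-18:20, 18:50-19:00 (add 5h to convert from UTC-5).
Imani in UTC: 10:20-19:00 (add 5h to convert from UTC-5).
Jamal in UTC: 11:55-13:45, 14:15-17:30 (add 5h to convert from UTC-5).
Lila in UTC: 12:05-12:45, 14:05-17:30 (add 6h to convert from UTC-6).
Callum in UTC: 08:45-11:20, 14:15-17:05 (add 6h to convert from UTC-6).
Mei ∩ Kira: 12:50-18:20, 18:50-19:00.
Mei ∩ Kira ∩ Imani: 12:50-18:20, 18:50-19:00.
Mei ∩ Kira ∩ Imani ∩ Jamal: 12:50-13:45, 14:15-17:30.
Mei ∩ Kira ∩ Imani ∩ Jamal ∩ Lila: 14:15-17:30.
Mei ∩ Kira ∩ Imani ∩ Jamal ∩ Lila ∩ Callum: 14:15-17:05.

14:15-17:05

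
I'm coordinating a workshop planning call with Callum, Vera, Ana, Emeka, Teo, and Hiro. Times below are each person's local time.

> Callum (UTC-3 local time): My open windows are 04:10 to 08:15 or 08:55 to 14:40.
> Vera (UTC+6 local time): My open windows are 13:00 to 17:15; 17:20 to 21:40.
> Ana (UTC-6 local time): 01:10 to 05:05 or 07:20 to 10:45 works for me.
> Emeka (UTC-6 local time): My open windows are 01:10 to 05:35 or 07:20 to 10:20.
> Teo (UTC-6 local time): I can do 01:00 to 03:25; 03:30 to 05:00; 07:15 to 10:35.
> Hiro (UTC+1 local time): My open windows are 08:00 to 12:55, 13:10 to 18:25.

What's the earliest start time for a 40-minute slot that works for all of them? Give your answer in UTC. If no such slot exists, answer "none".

07:10

Callum in UTC: 07:10-11:15, 11:55-17:40 (add 3h to convert from UTC-3).
Vera in UTC: 07:00-11:15, 11:20-15:40 (subtract 6h to convert from UTC+6).
Ana in UTC: 07:10-11:05, 13:20-16:45 (add 6h to convert from UTC-6).
Emeka in UTC: 07:10-11:35, 13:20-16:20 (add 6h to convert from UTC-6).
Teo in UTC: 07:00-09:25, 09:30-11:00, 13:15-16:35 (add 6h to convert from UTC-6).
Hiro in UTC: 07:00-11:55, 12:10-17:25 (subtract 1h to convert from UTC+1).
Callum ∩ Vera: 07:10-11:15, 11:55-15:40.
Callum ∩ Vera ∩ Ana: 07:10-11:05, 13:20-15:40.
Callum ∩ Vera ∩ Ana ∩ Emeka: 07:10-11:05, 13:20-15:40.
Callum ∩ Vera ∩ Ana ∩ Emeka ∩ Teo: 07:10-09:25, 09:30-11:00, 13:20-15:40.
Callum ∩ Vera ∩ Ana ∩ Emeka ∩ Teo ∩ Hiro: 07:10-09:25, 09:30-11:00, 13:20-15:40.
The first common window of at least 40 minutes is 07:10-09:25, so the earliest start is 07:10.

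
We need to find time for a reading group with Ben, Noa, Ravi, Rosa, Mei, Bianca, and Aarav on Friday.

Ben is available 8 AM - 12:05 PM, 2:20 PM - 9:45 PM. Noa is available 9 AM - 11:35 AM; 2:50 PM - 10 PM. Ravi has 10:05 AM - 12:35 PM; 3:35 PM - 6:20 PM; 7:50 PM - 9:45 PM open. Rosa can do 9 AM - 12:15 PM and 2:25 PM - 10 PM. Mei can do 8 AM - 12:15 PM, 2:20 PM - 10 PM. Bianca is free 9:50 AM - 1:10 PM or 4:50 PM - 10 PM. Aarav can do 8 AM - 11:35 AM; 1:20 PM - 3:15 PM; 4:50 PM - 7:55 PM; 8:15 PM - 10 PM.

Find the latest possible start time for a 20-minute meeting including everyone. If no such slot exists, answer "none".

Ben ∩ Noa: 09:00-11:35, 14:50-21:45.
Ben ∩ Noa ∩ Ravi: 10:05-11:35, 15:35-18:20, 19:50-21:45.
Ben ∩ Noa ∩ Ravi ∩ Rosa: 10:05-11:35, 15:35-18:20, 19:50-21:45.
Ben ∩ Noa ∩ Ravi ∩ Rosa ∩ Mei: 10:05-11:35, 15:35-18:20, 19:50-21:45.
Ben ∩ Noa ∩ Ravi ∩ Rosa ∩ Mei ∩ Bianca: 10:05-11:35, 16:50-18:20, 19:50-21:45.
Ben ∩ Noa ∩ Ravi ∩ Rosa ∩ Mei ∩ Bianca ∩ Aarav: 10:05-11:35, 16:50-18:20, 19:50-19:55, 20:15-21:45.
The last common window of at least 20 minutes is 20:15-21:45; a 20-minute meeting can start as late as 21:25 and still end by 21:45.

21:25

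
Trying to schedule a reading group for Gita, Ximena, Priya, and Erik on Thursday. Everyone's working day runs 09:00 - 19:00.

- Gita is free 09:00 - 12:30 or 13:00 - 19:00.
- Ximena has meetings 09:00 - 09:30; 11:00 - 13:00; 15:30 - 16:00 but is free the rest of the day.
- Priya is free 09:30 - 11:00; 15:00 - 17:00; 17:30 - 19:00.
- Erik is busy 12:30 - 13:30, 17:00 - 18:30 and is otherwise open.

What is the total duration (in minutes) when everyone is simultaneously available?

210

Gita free: 09:00-12:30, 13:00-19:00.
Ximena free: 09:30-11:00, 13:00-15:30, 16:00-19:00 (invert busy blocks within the working day).
Priya free: 09:30-11:00, 15:00-17:00, 17:30-19:00.
Erik free: 09:00-12:30, 13:30-17:00, 18:30-19:00 (invert busy blocks within the working day).
Gita ∩ Ximena: 09:30-11:00, 13:00-15:30, 16:00-19:00.
Gita ∩ Ximena ∩ Priya: 09:30-11:00, 15:00-15:30, 16:00-17:00, 17:30-19:00.
Gita ∩ Ximena ∩ Priya ∩ Erik: 09:30-11:00, 15:00-15:30, 16:00-17:00, 18:30-19:00.
So the common availability across everyone is 09:30-11:00, 15:00-15:30, 16:00-17:00, 18:30-19:00.
Summing the common windows: 90 + 30 + 60 + 30 = 210 minutes.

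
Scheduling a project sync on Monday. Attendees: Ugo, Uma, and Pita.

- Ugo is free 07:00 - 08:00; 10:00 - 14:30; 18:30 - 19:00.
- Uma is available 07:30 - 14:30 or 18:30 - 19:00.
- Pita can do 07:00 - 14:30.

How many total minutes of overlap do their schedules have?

Ugo ∩ Uma: 07:30-08:00, 10:00-14:30, 18:30-19:00.
Ugo ∩ Uma ∩ Pita: 07:30-08:00, 10:00-14:30.
Those are the intersection windows.
Summing the common windows: 30 + 270 = 300 minutes.

300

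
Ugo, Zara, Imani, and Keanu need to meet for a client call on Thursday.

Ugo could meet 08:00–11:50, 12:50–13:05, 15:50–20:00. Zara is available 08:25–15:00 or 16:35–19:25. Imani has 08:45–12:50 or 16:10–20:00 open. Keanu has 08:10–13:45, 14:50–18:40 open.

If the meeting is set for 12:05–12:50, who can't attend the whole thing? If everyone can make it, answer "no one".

Ugo

Ugo: not fully free for 12:05-12:50. Zara: free for 12:05-12:50. Imani: free for 12:05-12:50. Keanu: free for 12:05-12:50.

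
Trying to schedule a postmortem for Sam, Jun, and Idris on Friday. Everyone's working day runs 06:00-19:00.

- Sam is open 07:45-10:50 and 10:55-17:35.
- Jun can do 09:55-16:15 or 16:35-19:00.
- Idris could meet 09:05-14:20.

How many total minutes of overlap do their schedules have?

260

Sam ∩ Jun: 09:55-10:50, 10:55-16:15, 16:35-17:35.
Sam ∩ Jun ∩ Idris: 09:55-10:50, 10:55-14:20.
Summing the common windows: 55 + 205 = 260 minutes.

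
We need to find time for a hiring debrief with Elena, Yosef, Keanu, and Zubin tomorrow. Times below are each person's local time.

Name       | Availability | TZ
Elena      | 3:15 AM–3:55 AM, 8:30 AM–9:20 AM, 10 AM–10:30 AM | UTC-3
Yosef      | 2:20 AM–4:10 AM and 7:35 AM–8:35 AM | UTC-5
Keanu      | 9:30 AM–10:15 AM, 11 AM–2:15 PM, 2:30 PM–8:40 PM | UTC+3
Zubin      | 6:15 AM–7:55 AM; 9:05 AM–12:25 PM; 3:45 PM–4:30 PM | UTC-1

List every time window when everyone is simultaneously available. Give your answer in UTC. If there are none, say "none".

13:00-13:25

Elena in UTC: 06:15-06:55, 11:30-12:20, 13:00-13:30 (add 3h to convert from UTC-3).
Yosef in UTC: 07:20-09:10, 12:35-13:35 (add 5h to convert from UTC-5).
Keanu in UTC: 06:30-07:15, 08:00-11:15, 11:30-17:40 (subtract 3h to convert from UTC+3).
Zubin in UTC: 07:15-08:55, 10:05-13:25, 16:45-17:30 (add 1h to convert from UTC-1).
Elena ∩ Yosef: 13:00-13:30.
Elena ∩ Yosef ∩ Keanu: 13:00-13:30.
Elena ∩ Yosef ∩ Keanu ∩ Zubin: 13:00-13:25.
Those are the intersection windows.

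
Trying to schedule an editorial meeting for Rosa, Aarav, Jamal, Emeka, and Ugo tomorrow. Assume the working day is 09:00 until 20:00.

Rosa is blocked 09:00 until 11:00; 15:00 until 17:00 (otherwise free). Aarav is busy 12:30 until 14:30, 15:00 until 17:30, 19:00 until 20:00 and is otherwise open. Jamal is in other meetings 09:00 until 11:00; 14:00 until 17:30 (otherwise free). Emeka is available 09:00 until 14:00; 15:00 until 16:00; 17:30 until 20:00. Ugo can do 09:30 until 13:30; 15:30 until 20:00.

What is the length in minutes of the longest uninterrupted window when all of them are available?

90

Rosa free: 11:00-15:00, 17:00-20:00 (invert busy blocks within the working day).
Aarav free: 09:00-12:30, 14:30-15:00, 17:30-19:00 (invert busy blocks within the working day).
Jamal free: 11:00-14:00, 17:30-20:00 (invert busy blocks within the working day).
Emeka free: 09:00-14:00, 15:00-16:00, 17:30-20:00.
Ugo free: 09:30-13:30, 15:30-20:00.
Rosa ∩ Aarav: 11:00-12:30, 14:30-15:00, 17:30-19:00.
Rosa ∩ Aarav ∩ Jamal: 11:00-12:30, 17:30-19:00.
Rosa ∩ Aarav ∩ Jamal ∩ Emeka: 11:00-12:30, 17:30-19:00.
Rosa ∩ Aarav ∩ Jamal ∩ Emeka ∩ Ugo: 11:00-12:30, 17:30-19:00.
So the common availability across everyone is 11:00-12:30, 17:30-19:00.
The longest is 11:00-12:30 at 90 minutes.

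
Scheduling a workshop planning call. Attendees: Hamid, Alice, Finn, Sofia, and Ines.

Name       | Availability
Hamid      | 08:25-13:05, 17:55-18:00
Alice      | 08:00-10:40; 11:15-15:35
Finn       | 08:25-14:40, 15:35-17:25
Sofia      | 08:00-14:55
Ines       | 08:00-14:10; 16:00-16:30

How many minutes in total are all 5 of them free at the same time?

245

Hamid ∩ Alice: 08:25-10:40, 11:15-13:05.
Hamid ∩ Alice ∩ Finn: 08:25-10:40, 11:15-13:05.
Hamid ∩ Alice ∩ Finn ∩ Sofia: 08:25-10:40, 11:15-13:05.
Hamid ∩ Alice ∩ Finn ∩ Sofia ∩ Ines: 08:25-10:40, 11:15-13:05.
Those are the intersection windows.
Summing the common windows: 135 + 110 = 245 minutes.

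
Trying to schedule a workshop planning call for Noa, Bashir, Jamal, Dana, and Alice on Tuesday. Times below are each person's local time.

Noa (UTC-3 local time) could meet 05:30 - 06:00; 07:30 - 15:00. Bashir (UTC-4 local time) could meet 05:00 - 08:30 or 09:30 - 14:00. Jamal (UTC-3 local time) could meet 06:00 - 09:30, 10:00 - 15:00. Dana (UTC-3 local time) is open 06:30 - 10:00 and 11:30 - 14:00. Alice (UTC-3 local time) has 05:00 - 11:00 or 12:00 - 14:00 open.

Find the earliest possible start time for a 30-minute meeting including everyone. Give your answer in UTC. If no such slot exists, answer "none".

Noa in UTC: 08:30-09:00, 10:30-18:00 (add 3h to convert from UTC-3).
Bashir in UTC: 09:00-12:30, 13:30-18:00 (add 4h to convert from UTC-4).
Jamal in UTC: 09:00-12:30, 13:00-18:00 (add 3h to convert from UTC-3).
Dana in UTC: 09:30-13:00, 14:30-17:00 (add 3h to convert from UTC-3).
Alice in UTC: 08:00-14:00, 15:00-17:00 (add 3h to convert from UTC-3).
Noa ∩ Bashir: 10:30-12:30, 13:30-18:00.
Noa ∩ Bashir ∩ Jamal: 10:30-12:30, 13:30-18:00.
Noa ∩ Bashir ∩ Jamal ∩ Dana: 10:30-12:30, 14:30-17:00.
Noa ∩ Bashir ∩ Jamal ∩ Dana ∩ Alice: 10:30-12:30, 15:00-17:00.
So the common availability across everyone is 10:30-12:30, 15:00-17:00.
The first common window of at least 30 minutes is 10:30-12:30, so the earliest start is 10:30.

10:30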